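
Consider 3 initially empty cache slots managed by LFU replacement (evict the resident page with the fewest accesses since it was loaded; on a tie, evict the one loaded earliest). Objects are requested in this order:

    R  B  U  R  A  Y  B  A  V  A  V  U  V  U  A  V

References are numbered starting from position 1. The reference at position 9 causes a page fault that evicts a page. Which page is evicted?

B

pos 1: R: miss, frames [R]
pos 2: B: miss, frames [R, B]
pos 3: U: miss, frames [R, B, U]
pos 4: R: hit
pos 5: A: miss, evict B, frames [R, U, A]
pos 6: Y: miss, evict U, frames [R, A, Y]
pos 7: B: miss, evict A, frames [R, Y, B]
pos 8: A: miss, evict Y, frames [R, B, A]
pos 9: V: miss, evict B, frames [R, A, V]
At position 9, page B is evicted.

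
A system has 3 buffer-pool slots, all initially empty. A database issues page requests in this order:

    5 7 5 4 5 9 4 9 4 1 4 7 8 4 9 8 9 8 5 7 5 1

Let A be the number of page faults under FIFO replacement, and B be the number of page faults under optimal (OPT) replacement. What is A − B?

3

Under FIFO: F F . F . F . . . F . F F F F . . . F F . F → 12 faults.
Under OPT: F F . F . F . . . F . . F . F . . . F . . F → 9 faults.
A − B = 12 − 9 = 3.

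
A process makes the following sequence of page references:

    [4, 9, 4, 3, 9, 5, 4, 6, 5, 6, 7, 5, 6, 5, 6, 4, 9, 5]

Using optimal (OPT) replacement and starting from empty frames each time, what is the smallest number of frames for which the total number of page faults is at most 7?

4

f=1: 18 faults
f=2: 10 faults
f=3: 8 faults
f=4: 7 faults
f=5: 6 faults
f=6: 6 faults
Smallest f with faults ≤ 7 is 4.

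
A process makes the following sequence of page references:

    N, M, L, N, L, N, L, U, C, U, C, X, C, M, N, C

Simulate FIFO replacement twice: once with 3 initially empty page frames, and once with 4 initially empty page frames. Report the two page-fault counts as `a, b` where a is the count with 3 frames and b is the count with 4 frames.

3 frames: F F F . . . . F F . . F . F F F → 9 faults.
4 frames: F F F . . . . F F . . F . F F . → 8 faults.
8 < 9: adding a frame reduced faults, as is typical.

9, 8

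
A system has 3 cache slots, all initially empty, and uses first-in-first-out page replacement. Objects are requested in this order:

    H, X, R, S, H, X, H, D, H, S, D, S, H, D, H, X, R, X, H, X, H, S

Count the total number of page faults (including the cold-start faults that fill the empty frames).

12

H -> miss, frames [H]
X -> miss, frames [H, X]
R -> miss, frames [H, X, R]
S -> miss, evict H, frames [X, R, S]
H -> miss, evict X, frames [R, S, H]
X -> miss, evict R, frames [S, H, X]
H -> hit
D -> miss, evict S, frames [H, X, D]
H -> hit
S -> miss, evict H, frames [X, D, S]
D -> hit
S -> hit
H -> miss, evict X, frames [D, S, H]
D -> hit
H -> hit
X -> miss, evict D, frames [S, H, X]
R -> miss, evict S, frames [H, X, R]
X -> hit
H -> hit
X -> hit
H -> hit
S -> miss, evict H, frames [X, R, S]
Page faults: 12.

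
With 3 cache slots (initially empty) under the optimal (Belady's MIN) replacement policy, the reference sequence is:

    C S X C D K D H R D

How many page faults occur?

7

C: miss, frames {C}
S: miss, frames {C,S}
X: miss, frames {C,S,X}
C: hit
D: miss, evict X, frames {C,S,D}
K: miss, evict S, frames {C,D,K}
D: hit
H: miss, evict K, frames {C,D,H}
R: miss, evict H, frames {C,D,R}
D: hit
Page faults: 7.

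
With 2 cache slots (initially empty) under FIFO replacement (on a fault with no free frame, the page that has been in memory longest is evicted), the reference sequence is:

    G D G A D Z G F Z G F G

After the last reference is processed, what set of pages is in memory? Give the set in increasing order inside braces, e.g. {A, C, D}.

G -> fault, frames [G]
D -> fault, frames [G, D]
G -> hit
A -> fault, evict G, frames [D, A]
D -> hit
Z -> fault, evict D, frames [A, Z]
G -> fault, evict A, frames [Z, G]
F -> fault, evict Z, frames [G, F]
Z -> fault, evict G, frames [F, Z]
G -> fault, evict F, frames [Z, G]
F -> fault, evict Z, frames [G, F]
G -> hit

{F, G}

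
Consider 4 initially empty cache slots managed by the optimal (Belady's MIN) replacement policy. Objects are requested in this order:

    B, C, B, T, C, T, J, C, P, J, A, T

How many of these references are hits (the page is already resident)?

B -> miss, frames {B}
C -> miss, frames {B,C}
B -> hit
T -> miss, frames {B,C,T}
C -> hit
T -> hit
J -> miss, frames {B,C,T,J}
C -> hit
P -> miss, evict C, frames {B,T,J,P}
J -> hit
A -> miss, evict P, frames {B,T,J,A}
T -> hit
Hits: 6.

6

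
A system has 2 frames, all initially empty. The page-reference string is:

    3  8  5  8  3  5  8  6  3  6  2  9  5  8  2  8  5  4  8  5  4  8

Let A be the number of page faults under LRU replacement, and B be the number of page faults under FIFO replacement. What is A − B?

1

Under LRU: F F F . F F F F F . F F F F F . F F F F F F → 19 faults.
Under FIFO: F F F . F . F F F . F F F F F . F F F F F F → 18 faults.
A − B = 19 − 18 = 1.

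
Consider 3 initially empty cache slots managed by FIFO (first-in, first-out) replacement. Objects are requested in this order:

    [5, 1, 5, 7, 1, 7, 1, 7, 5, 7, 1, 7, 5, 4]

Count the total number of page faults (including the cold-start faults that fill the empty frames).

5 -> miss, frames [5]
1 -> miss, frames [5, 1]
5 -> hit
7 -> miss, frames [5, 1, 7]
1 -> hit
7 -> hit
1 -> hit
7 -> hit
5 -> hit
7 -> hit
1 -> hit
7 -> hit
5 -> hit
4 -> miss, evict 5, frames [1, 7, 4]
Page faults: 4.

4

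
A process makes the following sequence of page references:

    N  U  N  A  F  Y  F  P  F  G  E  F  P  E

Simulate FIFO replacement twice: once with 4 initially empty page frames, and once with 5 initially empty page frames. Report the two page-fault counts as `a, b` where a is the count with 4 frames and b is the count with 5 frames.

4 frames: F F . F F F . F . F F F . . → 9 faults.
5 frames: F F . F F F . F . F F . . . → 8 faults.
8 < 9: adding a frame reduced faults, as is typical.

9, 8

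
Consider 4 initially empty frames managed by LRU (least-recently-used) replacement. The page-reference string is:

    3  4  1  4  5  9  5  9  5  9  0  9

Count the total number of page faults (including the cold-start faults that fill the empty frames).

3 -> miss, frames [3]
4 -> miss, frames [3, 4]
1 -> miss, frames [3, 4, 1]
4 -> hit
5 -> miss, frames [3, 1, 4, 5]
9 -> miss, evict 3, frames [1, 4, 5, 9]
5 -> hit
9 -> hit
5 -> hit
9 -> hit
0 -> miss, evict 1, frames [4, 5, 9, 0]
9 -> hit
Page faults: 6.

6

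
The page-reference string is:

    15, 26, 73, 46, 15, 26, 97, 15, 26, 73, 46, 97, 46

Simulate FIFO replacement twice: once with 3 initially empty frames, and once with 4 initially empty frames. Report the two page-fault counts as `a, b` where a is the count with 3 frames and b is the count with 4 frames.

3 frames: F F F F F F F . . F F . . → 9 faults.
4 frames: F F F F . . F F F F F F . → 10 faults.
10 > 9: adding a frame increased faults — Belady's anomaly.

9, 10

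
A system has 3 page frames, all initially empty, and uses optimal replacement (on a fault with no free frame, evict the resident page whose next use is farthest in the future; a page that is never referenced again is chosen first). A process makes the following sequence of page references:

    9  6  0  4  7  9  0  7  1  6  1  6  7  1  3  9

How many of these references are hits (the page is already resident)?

9: fault, frames (9)
6: fault, frames (9 6)
0: fault, frames (9 6 0)
4: fault, evict 6, frames (9 0 4)
7: fault, evict 4, frames (9 0 7)
9: hit
0: hit
7: hit
1: fault, evict 0, frames (9 7 1)
6: fault, evict 9, frames (7 1 6)
1: hit
6: hit
7: hit
1: hit
3: fault, evict 6, frames (7 1 3)
9: fault, evict 3, frames (7 1 9)
Hits: 7.

7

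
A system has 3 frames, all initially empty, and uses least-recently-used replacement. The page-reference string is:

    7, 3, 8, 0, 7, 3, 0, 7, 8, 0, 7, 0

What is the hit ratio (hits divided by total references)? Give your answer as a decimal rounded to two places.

7: miss, frames (7)
3: miss, frames (7 3)
8: miss, frames (7 3 8)
0: miss, evict 7, frames (3 8 0)
7: miss, evict 3, frames (8 0 7)
3: miss, evict 8, frames (0 7 3)
0: hit
7: hit
8: miss, evict 3, frames (0 7 8)
0: hit
7: hit
0: hit
Hits: 5 of 12 references → 5/12 = 0.4167.

0.42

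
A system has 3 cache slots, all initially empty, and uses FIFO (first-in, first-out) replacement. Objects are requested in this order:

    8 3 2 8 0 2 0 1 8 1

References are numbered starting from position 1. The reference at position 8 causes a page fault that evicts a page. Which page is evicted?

3

pos 1: 8: miss, frames {8}
pos 2: 3: miss, frames {8,3}
pos 3: 2: miss, frames {8,3,2}
pos 4: 8: hit
pos 5: 0: miss, evict 8, frames {3,2,0}
pos 6: 2: hit
pos 7: 0: hit
pos 8: 1: miss, evict 3, frames {2,0,1}
At position 8, page 3 is evicted.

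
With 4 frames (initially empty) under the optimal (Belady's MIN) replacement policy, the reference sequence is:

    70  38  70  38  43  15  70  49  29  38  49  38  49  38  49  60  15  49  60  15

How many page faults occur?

70: fault, frames (70)
38: fault, frames (70 38)
70: hit
38: hit
43: fault, frames (70 38 43)
15: fault, frames (70 38 43 15)
70: hit
49: fault, evict 43, frames (70 38 15 49)
29: fault, evict 70, frames (38 15 49 29)
38: hit
49: hit
38: hit
49: hit
38: hit
49: hit
60: fault, evict 29, frames (38 15 49 60)
15: hit
49: hit
60: hit
15: hit
Page faults: 7.

7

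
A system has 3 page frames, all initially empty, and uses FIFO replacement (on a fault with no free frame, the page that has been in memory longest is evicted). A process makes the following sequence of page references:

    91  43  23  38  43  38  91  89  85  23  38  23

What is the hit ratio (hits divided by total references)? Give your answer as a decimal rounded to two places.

91 -> miss, frames [91]
43 -> miss, frames [91, 43]
23 -> miss, frames [91, 43, 23]
38 -> miss, evict 91, frames [43, 23, 38]
43 -> hit
38 -> hit
91 -> miss, evict 43, frames [23, 38, 91]
89 -> miss, evict 23, frames [38, 91, 89]
85 -> miss, evict 38, frames [91, 89, 85]
23 -> miss, evict 91, frames [89, 85, 23]
38 -> miss, evict 89, frames [85, 23, 38]
23 -> hit
Hits: 3 of 12 references → 3/12 = 0.2500.

0.25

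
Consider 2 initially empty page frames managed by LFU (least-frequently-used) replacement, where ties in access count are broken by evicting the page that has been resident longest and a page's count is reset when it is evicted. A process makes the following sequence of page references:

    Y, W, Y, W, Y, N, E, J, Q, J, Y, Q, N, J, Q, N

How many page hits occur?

Y: miss, frames (Y)
W: miss, frames (Y W)
Y: hit
W: hit
Y: hit
N: miss, evict W, frames (Y N)
E: miss, evict N, frames (Y E)
J: miss, evict E, frames (Y J)
Q: miss, evict J, frames (Y Q)
J: miss, evict Q, frames (Y J)
Y: hit
Q: miss, evict J, frames (Y Q)
N: miss, evict Q, frames (Y N)
J: miss, evict N, frames (Y J)
Q: miss, evict J, frames (Y Q)
N: miss, evict Q, frames (Y N)
Hits: 4.

4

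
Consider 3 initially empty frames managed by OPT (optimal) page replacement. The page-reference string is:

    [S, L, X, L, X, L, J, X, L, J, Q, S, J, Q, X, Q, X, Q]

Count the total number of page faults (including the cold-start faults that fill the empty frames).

S -> miss, frames (S)
L -> miss, frames (S L)
X -> miss, frames (S L X)
L -> hit
X -> hit
L -> hit
J -> miss, evict S, frames (L X J)
X -> hit
L -> hit
J -> hit
Q -> miss, evict L, frames (X J Q)
S -> miss, evict X, frames (J Q S)
J -> hit
Q -> hit
X -> miss, evict S, frames (J Q X)
Q -> hit
X -> hit
Q -> hit
Page faults: 7.

7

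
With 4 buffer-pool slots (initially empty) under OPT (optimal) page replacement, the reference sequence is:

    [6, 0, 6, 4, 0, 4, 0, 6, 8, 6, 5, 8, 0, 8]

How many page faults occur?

6 -> fault, frames {6}
0 -> fault, frames {6,0}
6 -> hit
4 -> fault, frames {6,0,4}
0 -> hit
4 -> hit
0 -> hit
6 -> hit
8 -> fault, frames {6,0,4,8}
6 -> hit
5 -> fault, evict 4, frames {6,0,8,5}
8 -> hit
0 -> hit
8 -> hit
Page faults: 5.

5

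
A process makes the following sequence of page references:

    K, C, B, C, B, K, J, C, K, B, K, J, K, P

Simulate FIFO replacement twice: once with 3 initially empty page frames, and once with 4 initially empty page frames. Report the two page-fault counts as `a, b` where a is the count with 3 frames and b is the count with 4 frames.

6, 5

3 frames: F F F . . . F . F . . . . F → 6 faults.
4 frames: F F F . . . F . . . . . . F → 5 faults.
5 < 6: adding a frame reduced faults, as is typical.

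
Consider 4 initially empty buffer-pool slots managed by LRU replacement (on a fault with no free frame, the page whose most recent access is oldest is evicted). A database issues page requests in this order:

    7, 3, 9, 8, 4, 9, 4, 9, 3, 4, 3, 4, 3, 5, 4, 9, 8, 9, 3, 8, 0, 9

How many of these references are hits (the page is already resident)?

7: fault, frames [7]
3: fault, frames [7, 3]
9: fault, frames [7, 3, 9]
8: fault, frames [7, 3, 9, 8]
4: fault, evict 7, frames [3, 9, 8, 4]
9: hit
4: hit
9: hit
3: hit
4: hit
3: hit
4: hit
3: hit
5: fault, evict 8, frames [9, 4, 3, 5]
4: hit
9: hit
8: fault, evict 3, frames [5, 4, 9, 8]
9: hit
3: fault, evict 5, frames [4, 8, 9, 3]
8: hit
0: fault, evict 4, frames [9, 3, 8, 0]
9: hit
Hits: 13.

13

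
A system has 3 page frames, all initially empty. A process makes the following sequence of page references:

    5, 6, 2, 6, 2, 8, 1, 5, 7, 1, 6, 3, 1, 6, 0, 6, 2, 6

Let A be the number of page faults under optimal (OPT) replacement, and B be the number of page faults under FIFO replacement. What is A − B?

-4

Under OPT: F F F . . F F . F . . F . . F . F . → 9 faults.
Under FIFO: F F F . . F F F F . F F F . F F F . → 13 faults.
A − B = 9 − 13 = -4.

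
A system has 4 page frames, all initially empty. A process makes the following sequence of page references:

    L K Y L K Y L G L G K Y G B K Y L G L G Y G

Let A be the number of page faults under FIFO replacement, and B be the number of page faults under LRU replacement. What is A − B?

Under FIFO: F F F . . . . F . . . . . F . . F . . . . . → 6 faults.
Under LRU: F F F . . . . F . . . . . F . . F F . . . . → 7 faults.
A − B = 6 − 7 = -1.

-1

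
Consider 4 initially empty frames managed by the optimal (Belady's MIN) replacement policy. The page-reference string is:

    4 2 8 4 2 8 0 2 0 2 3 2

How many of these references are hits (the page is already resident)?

4: miss, frames (4)
2: miss, frames (4 2)
8: miss, frames (4 2 8)
4: hit
2: hit
8: hit
0: miss, frames (4 2 8 0)
2: hit
0: hit
2: hit
3: miss, evict 0, frames (4 2 8 3)
2: hit
Hits: 7.

7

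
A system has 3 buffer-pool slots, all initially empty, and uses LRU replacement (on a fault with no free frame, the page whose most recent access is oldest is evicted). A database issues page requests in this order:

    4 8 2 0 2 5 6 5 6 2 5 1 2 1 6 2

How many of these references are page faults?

8

4 -> fault, frames [4]
8 -> fault, frames [4, 8]
2 -> fault, frames [4, 8, 2]
0 -> fault, evict 4, frames [8, 2, 0]
2 -> hit
5 -> fault, evict 8, frames [0, 2, 5]
6 -> fault, evict 0, frames [2, 5, 6]
5 -> hit
6 -> hit
2 -> hit
5 -> hit
1 -> fault, evict 6, frames [2, 5, 1]
2 -> hit
1 -> hit
6 -> fault, evict 5, frames [2, 1, 6]
2 -> hit
Page faults: 8.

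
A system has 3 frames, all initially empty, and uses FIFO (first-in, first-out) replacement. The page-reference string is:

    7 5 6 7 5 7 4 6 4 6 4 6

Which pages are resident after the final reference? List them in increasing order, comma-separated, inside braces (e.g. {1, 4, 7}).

{4, 5, 6}

7: miss, frames [7]
5: miss, frames [7, 5]
6: miss, frames [7, 5, 6]
7: hit
5: hit
7: hit
4: miss, evict 7, frames [5, 6, 4]
6: hit
4: hit
6: hit
4: hit
6: hit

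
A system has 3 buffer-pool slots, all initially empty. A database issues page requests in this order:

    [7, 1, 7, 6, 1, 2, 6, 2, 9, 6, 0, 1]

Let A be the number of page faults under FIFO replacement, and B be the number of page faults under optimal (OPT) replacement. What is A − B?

1

Under FIFO: F F . F . F . . F . F F → 7 faults.
Under OPT: F F . F . F . . F . F . → 6 faults.
A − B = 7 − 6 = 1.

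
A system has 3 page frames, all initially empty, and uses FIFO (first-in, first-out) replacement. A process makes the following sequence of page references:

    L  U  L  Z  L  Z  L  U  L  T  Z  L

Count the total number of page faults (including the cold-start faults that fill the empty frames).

L → fault, frames (L)
U → fault, frames (L U)
L → hit
Z → fault, frames (L U Z)
L → hit
Z → hit
L → hit
U → hit
L → hit
T → fault, evict L, frames (U Z T)
Z → hit
L → fault, evict U, frames (Z T L)
Page faults: 5.

5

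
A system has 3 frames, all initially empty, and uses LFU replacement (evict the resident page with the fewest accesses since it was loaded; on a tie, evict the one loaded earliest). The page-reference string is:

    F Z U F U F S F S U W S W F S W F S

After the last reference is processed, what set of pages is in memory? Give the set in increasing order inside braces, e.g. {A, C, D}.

{F, S, U}

F -> fault, frames [F]
Z -> fault, frames [F, Z]
U -> fault, frames [F, Z, U]
F -> hit
U -> hit
F -> hit
S -> fault, evict Z, frames [F, U, S]
F -> hit
S -> hit
U -> hit
W -> fault, evict S, frames [F, U, W]
S -> fault, evict W, frames [F, U, S]
W -> fault, evict S, frames [F, U, W]
F -> hit
S -> fault, evict W, frames [F, U, S]
W -> fault, evict S, frames [F, U, W]
F -> hit
S -> fault, evict W, frames [F, U, S]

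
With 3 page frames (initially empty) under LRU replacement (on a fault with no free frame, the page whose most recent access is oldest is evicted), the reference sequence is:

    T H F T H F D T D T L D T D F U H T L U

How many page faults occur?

T → miss, frames [T]
H → miss, frames [T, H]
F → miss, frames [T, H, F]
T → hit
H → hit
F → hit
D → miss, evict T, frames [H, F, D]
T → miss, evict H, frames [F, D, T]
D → hit
T → hit
L → miss, evict F, frames [D, T, L]
D → hit
T → hit
D → hit
F → miss, evict L, frames [T, D, F]
U → miss, evict T, frames [D, F, U]
H → miss, evict D, frames [F, U, H]
T → miss, evict F, frames [U, H, T]
L → miss, evict U, frames [H, T, L]
U → miss, evict H, frames [T, L, U]
Page faults: 12.

12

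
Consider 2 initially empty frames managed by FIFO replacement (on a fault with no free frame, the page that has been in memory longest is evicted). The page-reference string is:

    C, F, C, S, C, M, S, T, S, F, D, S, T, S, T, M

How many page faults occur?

C -> fault, frames {C}
F -> fault, frames {C,F}
C -> hit
S -> fault, evict C, frames {F,S}
C -> fault, evict F, frames {S,C}
M -> fault, evict S, frames {C,M}
S -> fault, evict C, frames {M,S}
T -> fault, evict M, frames {S,T}
S -> hit
F -> fault, evict S, frames {T,F}
D -> fault, evict T, frames {F,D}
S -> fault, evict F, frames {D,S}
T -> fault, evict D, frames {S,T}
S -> hit
T -> hit
M -> fault, evict S, frames {T,M}
Page faults: 12.

12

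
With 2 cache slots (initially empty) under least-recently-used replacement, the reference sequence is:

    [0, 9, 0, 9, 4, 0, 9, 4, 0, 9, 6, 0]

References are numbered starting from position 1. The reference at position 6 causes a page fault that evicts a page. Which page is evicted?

9

pos 1: 0 -> fault, frames {0}
pos 2: 9 -> fault, frames {0,9}
pos 3: 0 -> hit
pos 4: 9 -> hit
pos 5: 4 -> fault, evict 0, frames {9,4}
pos 6: 0 -> fault, evict 9, frames {4,0}
At position 6, page 9 is evicted.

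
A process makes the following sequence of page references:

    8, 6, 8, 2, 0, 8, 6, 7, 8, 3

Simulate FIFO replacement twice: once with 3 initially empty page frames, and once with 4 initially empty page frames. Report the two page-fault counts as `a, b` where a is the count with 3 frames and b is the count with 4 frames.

3 frames: F F . F F F F F . F → 8 faults.
4 frames: F F . F F . . F F F → 7 faults.
7 < 8: adding a frame reduced faults, as is typical.

8, 7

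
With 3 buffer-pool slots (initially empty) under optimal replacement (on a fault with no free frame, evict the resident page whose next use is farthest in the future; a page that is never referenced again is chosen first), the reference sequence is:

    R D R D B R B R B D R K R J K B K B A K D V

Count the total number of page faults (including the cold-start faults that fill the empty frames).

R -> fault, frames (R)
D -> fault, frames (R D)
R -> hit
D -> hit
B -> fault, frames (R D B)
R -> hit
B -> hit
R -> hit
B -> hit
D -> hit
R -> hit
K -> fault, evict D, frames (R B K)
R -> hit
J -> fault, evict R, frames (B K J)
K -> hit
B -> hit
K -> hit
B -> hit
A -> fault, evict J, frames (B K A)
K -> hit
D -> fault, evict A, frames (B K D)
V -> fault, evict D, frames (B K V)
Page faults: 8.

8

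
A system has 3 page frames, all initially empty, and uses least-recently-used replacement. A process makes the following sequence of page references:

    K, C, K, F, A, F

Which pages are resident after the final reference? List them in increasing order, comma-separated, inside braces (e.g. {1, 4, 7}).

K: fault, frames [K]
C: fault, frames [K, C]
K: hit
F: fault, frames [C, K, F]
A: fault, evict C, frames [K, F, A]
F: hit

{A, F, K}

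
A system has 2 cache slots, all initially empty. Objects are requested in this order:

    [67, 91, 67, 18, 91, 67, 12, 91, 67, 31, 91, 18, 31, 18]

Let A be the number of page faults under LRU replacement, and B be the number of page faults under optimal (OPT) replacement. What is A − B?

4

Under LRU: F F . F F F F F F F F F F . → 12 faults.
Under OPT: F F . F . F F . F F . F . . → 8 faults.
A − B = 12 − 8 = 4.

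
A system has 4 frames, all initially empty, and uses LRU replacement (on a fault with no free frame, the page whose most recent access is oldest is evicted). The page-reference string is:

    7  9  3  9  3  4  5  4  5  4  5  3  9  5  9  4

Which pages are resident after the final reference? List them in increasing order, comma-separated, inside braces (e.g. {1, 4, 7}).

{3, 4, 5, 9}

7 -> fault, frames {7}
9 -> fault, frames {7,9}
3 -> fault, frames {7,9,3}
9 -> hit
3 -> hit
4 -> fault, frames {7,9,3,4}
5 -> fault, evict 7, frames {9,3,4,5}
4 -> hit
5 -> hit
4 -> hit
5 -> hit
3 -> hit
9 -> hit
5 -> hit
9 -> hit
4 -> hit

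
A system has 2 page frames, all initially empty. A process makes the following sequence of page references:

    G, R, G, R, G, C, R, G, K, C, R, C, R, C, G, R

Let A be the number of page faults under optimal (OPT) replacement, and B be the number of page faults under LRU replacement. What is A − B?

Under OPT: F F . . . F . F F . F . . . F . → 7 faults.
Under LRU: F F . . . F F F F F F . . . F F → 10 faults.
A − B = 7 − 10 = -3.

-3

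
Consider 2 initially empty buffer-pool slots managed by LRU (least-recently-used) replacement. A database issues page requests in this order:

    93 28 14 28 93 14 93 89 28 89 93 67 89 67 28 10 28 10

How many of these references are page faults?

12

93 -> fault, frames {93}
28 -> fault, frames {93,28}
14 -> fault, evict 93, frames {28,14}
28 -> hit
93 -> fault, evict 14, frames {28,93}
14 -> fault, evict 28, frames {93,14}
93 -> hit
89 -> fault, evict 14, frames {93,89}
28 -> fault, evict 93, frames {89,28}
89 -> hit
93 -> fault, evict 28, frames {89,93}
67 -> fault, evict 89, frames {93,67}
89 -> fault, evict 93, frames {67,89}
67 -> hit
28 -> fault, evict 89, frames {67,28}
10 -> fault, evict 67, frames {28,10}
28 -> hit
10 -> hit
Page faults: 12.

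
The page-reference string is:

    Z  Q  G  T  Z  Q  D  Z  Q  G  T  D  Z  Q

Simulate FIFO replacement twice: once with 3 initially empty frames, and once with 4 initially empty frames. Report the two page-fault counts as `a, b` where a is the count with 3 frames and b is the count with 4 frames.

3 frames: F F F F F F F . . F F . F F → 11 faults.
4 frames: F F F F . . F F F F F F F F → 12 faults.
12 > 11: adding a frame increased faults — Belady's anomaly.

11, 12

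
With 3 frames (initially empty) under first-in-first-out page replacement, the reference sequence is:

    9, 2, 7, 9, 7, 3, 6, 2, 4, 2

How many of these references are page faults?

7

9 → miss, frames [9]
2 → miss, frames [9, 2]
7 → miss, frames [9, 2, 7]
9 → hit
7 → hit
3 → miss, evict 9, frames [2, 7, 3]
6 → miss, evict 2, frames [7, 3, 6]
2 → miss, evict 7, frames [3, 6, 2]
4 → miss, evict 3, frames [6, 2, 4]
2 → hit
Page faults: 7.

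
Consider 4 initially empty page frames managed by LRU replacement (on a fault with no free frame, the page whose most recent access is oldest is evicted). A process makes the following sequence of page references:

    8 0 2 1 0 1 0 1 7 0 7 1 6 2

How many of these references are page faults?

7

8 -> miss, frames (8)
0 -> miss, frames (8 0)
2 -> miss, frames (8 0 2)
1 -> miss, frames (8 0 2 1)
0 -> hit
1 -> hit
0 -> hit
1 -> hit
7 -> miss, evict 8, frames (2 0 1 7)
0 -> hit
7 -> hit
1 -> hit
6 -> miss, evict 2, frames (0 7 1 6)
2 -> miss, evict 0, frames (7 1 6 2)
Page faults: 7.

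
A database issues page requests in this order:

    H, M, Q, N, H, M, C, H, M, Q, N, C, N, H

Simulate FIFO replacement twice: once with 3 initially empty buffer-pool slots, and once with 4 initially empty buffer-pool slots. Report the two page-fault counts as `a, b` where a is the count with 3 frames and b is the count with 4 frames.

3 frames: F F F F F F F . . F F . . F → 10 faults.
4 frames: F F F F . . F F F F F F . F → 11 faults.
11 > 10: adding a frame increased faults — Belady's anomaly.

10, 11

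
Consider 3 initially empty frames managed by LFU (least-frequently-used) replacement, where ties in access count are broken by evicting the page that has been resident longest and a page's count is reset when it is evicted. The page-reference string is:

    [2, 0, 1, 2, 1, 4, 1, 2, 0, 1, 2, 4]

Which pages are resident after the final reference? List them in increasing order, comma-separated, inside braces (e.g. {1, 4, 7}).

{1, 2, 4}

2 -> miss, frames (2)
0 -> miss, frames (2 0)
1 -> miss, frames (2 0 1)
2 -> hit
1 -> hit
4 -> miss, evict 0, frames (2 1 4)
1 -> hit
2 -> hit
0 -> miss, evict 4, frames (2 1 0)
1 -> hit
2 -> hit
4 -> miss, evict 0, frames (2 1 4)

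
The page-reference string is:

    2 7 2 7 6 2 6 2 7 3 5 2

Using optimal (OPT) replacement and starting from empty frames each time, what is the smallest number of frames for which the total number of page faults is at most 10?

2

f=1: 12 faults
f=2: 6 faults
f=3: 5 faults
f=4: 5 faults
f=5: 5 faults
Smallest f with faults ≤ 10 is 2.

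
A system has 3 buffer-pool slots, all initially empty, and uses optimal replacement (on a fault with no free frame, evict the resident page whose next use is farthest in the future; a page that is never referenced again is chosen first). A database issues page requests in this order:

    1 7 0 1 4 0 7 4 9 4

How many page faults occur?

1 -> miss, frames [1]
7 -> miss, frames [1, 7]
0 -> miss, frames [1, 7, 0]
1 -> hit
4 -> miss, evict 1, frames [7, 0, 4]
0 -> hit
7 -> hit
4 -> hit
9 -> miss, evict 0, frames [7, 4, 9]
4 -> hit
Page faults: 5.

5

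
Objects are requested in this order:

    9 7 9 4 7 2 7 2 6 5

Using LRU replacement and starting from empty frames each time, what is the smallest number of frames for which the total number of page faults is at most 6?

f=1: 10 faults
f=2: 7 faults
f=3: 6 faults
f=4: 6 faults
f=5: 6 faults
f=6: 6 faults
Smallest f with faults ≤ 6 is 3.

3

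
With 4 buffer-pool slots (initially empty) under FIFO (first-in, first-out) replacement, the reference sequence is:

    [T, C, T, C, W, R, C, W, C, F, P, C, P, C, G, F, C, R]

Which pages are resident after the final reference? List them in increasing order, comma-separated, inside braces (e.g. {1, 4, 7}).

T -> fault, frames [T]
C -> fault, frames [T, C]
T -> hit
C -> hit
W -> fault, frames [T, C, W]
R -> fault, frames [T, C, W, R]
C -> hit
W -> hit
C -> hit
F -> fault, evict T, frames [C, W, R, F]
P -> fault, evict C, frames [W, R, F, P]
C -> fault, evict W, frames [R, F, P, C]
P -> hit
C -> hit
G -> fault, evict R, frames [F, P, C, G]
F -> hit
C -> hit
R -> fault, evict F, frames [P, C, G, R]

{C, G, P, R}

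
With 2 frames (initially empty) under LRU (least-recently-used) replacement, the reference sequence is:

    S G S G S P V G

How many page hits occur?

3

S -> miss, frames [S]
G -> miss, frames [S, G]
S -> hit
G -> hit
S -> hit
P -> miss, evict G, frames [S, P]
V -> miss, evict S, frames [P, V]
G -> miss, evict P, frames [V, G]
Hits: 3.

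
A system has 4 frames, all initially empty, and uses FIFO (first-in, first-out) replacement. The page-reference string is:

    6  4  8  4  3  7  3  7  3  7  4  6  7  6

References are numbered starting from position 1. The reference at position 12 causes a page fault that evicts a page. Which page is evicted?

pos 1: 6 → miss, frames [6]
pos 2: 4 → miss, frames [6, 4]
pos 3: 8 → miss, frames [6, 4, 8]
pos 4: 4 → hit
pos 5: 3 → miss, frames [6, 4, 8, 3]
pos 6: 7 → miss, evict 6, frames [4, 8, 3, 7]
pos 7: 3 → hit
pos 8: 7 → hit
pos 9: 3 → hit
pos 10: 7 → hit
pos 11: 4 → hit
pos 12: 6 → miss, evict 4, frames [8, 3, 7, 6]
At position 12, page 4 is evicted.

4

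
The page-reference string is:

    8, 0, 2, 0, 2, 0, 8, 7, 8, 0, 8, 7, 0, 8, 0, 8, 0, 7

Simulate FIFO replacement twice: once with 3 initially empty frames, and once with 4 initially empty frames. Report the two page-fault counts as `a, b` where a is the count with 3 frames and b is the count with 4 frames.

3 frames: F F F . . . . F F F . . . . . . . . → 6 faults.
4 frames: F F F . . . . F . . . . . . . . . . → 4 faults.
4 < 6: adding a frame reduced faults, as is typical.

6, 4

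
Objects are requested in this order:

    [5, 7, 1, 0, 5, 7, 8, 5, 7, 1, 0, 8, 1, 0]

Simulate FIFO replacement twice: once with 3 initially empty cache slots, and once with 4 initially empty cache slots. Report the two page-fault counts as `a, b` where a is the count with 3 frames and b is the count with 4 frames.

9, 10

3 frames: F F F F F F F . . F F . . . → 9 faults.
4 frames: F F F F . . F F F F F F . . → 10 faults.
10 > 9: adding a frame increased faults — Belady's anomaly.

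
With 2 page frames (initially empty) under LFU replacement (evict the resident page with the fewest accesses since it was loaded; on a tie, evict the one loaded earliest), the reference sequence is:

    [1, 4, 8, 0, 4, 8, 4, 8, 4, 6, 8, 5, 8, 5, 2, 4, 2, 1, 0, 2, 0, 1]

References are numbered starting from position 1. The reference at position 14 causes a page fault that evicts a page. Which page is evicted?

8

pos 1: 1 → miss, frames {1}
pos 2: 4 → miss, frames {1,4}
pos 3: 8 → miss, evict 1, frames {4,8}
pos 4: 0 → miss, evict 4, frames {8,0}
pos 5: 4 → miss, evict 8, frames {0,4}
pos 6: 8 → miss, evict 0, frames {4,8}
pos 7: 4 → hit
pos 8: 8 → hit
pos 9: 4 → hit
pos 10: 6 → miss, evict 8, frames {4,6}
pos 11: 8 → miss, evict 6, frames {4,8}
pos 12: 5 → miss, evict 8, frames {4,5}
pos 13: 8 → miss, evict 5, frames {4,8}
pos 14: 5 → miss, evict 8, frames {4,5}
At position 14, page 8 is evicted.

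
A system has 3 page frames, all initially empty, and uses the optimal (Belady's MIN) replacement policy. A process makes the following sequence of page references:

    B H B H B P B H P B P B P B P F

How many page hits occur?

B -> miss, frames {B}
H -> miss, frames {B,H}
B -> hit
H -> hit
B -> hit
P -> miss, frames {B,H,P}
B -> hit
H -> hit
P -> hit
B -> hit
P -> hit
B -> hit
P -> hit
B -> hit
P -> hit
F -> miss, evict P, frames {B,H,F}
Hits: 12.

12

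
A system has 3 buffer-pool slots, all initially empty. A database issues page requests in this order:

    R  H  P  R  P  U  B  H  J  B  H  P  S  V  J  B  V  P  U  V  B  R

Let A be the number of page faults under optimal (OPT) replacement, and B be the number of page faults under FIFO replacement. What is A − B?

-5

Under OPT: F F F . . F F . F . . F F F . . . F F . . F → 12 faults.
Under FIFO: F F F . . F F F F . . F F F F F . F F F F F → 17 faults.
A − B = 12 − 17 = -5.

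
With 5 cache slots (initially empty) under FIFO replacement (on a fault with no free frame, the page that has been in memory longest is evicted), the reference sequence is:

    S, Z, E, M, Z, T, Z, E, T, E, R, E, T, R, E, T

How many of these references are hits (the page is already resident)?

10

S -> fault, frames [S]
Z -> fault, frames [S, Z]
E -> fault, frames [S, Z, E]
M -> fault, frames [S, Z, E, M]
Z -> hit
T -> fault, frames [S, Z, E, M, T]
Z -> hit
E -> hit
T -> hit
E -> hit
R -> fault, evict S, frames [Z, E, M, T, R]
E -> hit
T -> hit
R -> hit
E -> hit
T -> hit
Hits: 10.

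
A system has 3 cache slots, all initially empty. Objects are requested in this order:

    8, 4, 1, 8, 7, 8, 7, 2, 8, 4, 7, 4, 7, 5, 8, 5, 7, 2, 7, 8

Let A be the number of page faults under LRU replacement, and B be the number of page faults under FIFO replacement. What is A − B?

Under LRU: F F F . F . . F . F F . . F F . . F . F → 11 faults.
Under FIFO: F F F . F F . F . F F . . F F . . F F . → 12 faults.
A − B = 11 − 12 = -1.

-1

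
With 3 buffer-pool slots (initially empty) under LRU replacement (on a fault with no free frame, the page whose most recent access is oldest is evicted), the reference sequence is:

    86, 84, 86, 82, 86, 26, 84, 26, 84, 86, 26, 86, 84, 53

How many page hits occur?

86 -> miss, frames {86}
84 -> miss, frames {86,84}
86 -> hit
82 -> miss, frames {84,86,82}
86 -> hit
26 -> miss, evict 84, frames {82,86,26}
84 -> miss, evict 82, frames {86,26,84}
26 -> hit
84 -> hit
86 -> hit
26 -> hit
86 -> hit
84 -> hit
53 -> miss, evict 26, frames {86,84,53}
Hits: 8.

8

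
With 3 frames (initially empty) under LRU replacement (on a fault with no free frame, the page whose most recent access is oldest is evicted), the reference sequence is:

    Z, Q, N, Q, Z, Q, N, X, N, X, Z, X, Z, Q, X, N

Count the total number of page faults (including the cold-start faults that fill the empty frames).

7

Z -> miss, frames (Z)
Q -> miss, frames (Z Q)
N -> miss, frames (Z Q N)
Q -> hit
Z -> hit
Q -> hit
N -> hit
X -> miss, evict Z, frames (Q N X)
N -> hit
X -> hit
Z -> miss, evict Q, frames (N X Z)
X -> hit
Z -> hit
Q -> miss, evict N, frames (X Z Q)
X -> hit
N -> miss, evict Z, frames (Q X N)
Page faults: 7.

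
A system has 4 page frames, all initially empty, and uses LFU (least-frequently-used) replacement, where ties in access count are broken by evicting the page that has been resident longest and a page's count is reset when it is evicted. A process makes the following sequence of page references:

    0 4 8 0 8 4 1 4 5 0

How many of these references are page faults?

5

0 → miss, frames (0)
4 → miss, frames (0 4)
8 → miss, frames (0 4 8)
0 → hit
8 → hit
4 → hit
1 → miss, frames (0 4 8 1)
4 → hit
5 → miss, evict 1, frames (0 4 8 5)
0 → hit
Page faults: 5.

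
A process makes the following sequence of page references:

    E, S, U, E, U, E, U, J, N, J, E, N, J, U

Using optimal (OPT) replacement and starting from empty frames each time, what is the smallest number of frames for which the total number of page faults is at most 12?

2

f=1: 14 faults
f=2: 8 faults
f=3: 6 faults
f=4: 5 faults
f=5: 5 faults
Smallest f with faults ≤ 12 is 2.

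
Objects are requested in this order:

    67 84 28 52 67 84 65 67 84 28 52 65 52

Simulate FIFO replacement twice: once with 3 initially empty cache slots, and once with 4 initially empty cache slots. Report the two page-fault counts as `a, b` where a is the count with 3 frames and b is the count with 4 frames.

3 frames: F F F F F F F . . F F . . → 9 faults.
4 frames: F F F F . . F F F F F F . → 10 faults.
10 > 9: adding a frame increased faults — Belady's anomaly.

9, 10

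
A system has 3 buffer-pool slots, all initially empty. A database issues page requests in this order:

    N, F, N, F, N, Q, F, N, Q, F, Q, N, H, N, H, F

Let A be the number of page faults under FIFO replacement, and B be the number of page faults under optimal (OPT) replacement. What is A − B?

Under FIFO: F F . . . F . . . . . . F F . F → 6 faults.
Under OPT: F F . . . F . . . . . . F . . . → 4 faults.
A − B = 6 − 4 = 2.

2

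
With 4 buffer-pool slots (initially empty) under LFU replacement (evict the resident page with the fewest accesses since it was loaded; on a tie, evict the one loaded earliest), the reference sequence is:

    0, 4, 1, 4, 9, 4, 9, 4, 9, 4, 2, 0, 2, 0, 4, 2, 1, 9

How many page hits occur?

11

0 -> fault, frames {0}
4 -> fault, frames {0,4}
1 -> fault, frames {0,4,1}
4 -> hit
9 -> fault, frames {0,4,1,9}
4 -> hit
9 -> hit
4 -> hit
9 -> hit
4 -> hit
2 -> fault, evict 0, frames {4,1,9,2}
0 -> fault, evict 1, frames {4,9,2,0}
2 -> hit
0 -> hit
4 -> hit
2 -> hit
1 -> fault, evict 0, frames {4,9,2,1}
9 -> hit
Hits: 11.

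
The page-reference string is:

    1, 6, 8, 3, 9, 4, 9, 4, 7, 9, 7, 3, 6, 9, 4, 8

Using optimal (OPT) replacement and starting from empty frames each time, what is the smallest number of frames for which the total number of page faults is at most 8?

5

f=1: 16 faults
f=2: 11 faults
f=3: 10 faults
f=4: 9 faults
f=5: 8 faults
f=6: 7 faults
f=7: 7 faults
Smallest f with faults ≤ 8 is 5.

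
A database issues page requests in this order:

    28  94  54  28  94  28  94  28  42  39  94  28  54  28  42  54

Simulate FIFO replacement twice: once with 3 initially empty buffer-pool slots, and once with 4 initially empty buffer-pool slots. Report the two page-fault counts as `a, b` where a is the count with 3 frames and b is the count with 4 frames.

9, 6

3 frames: F F F . . . . . F F F F F . F . → 9 faults.
4 frames: F F F . . . . . F F . F . . . . → 6 faults.
6 < 9: adding a frame reduced faults, as is typical.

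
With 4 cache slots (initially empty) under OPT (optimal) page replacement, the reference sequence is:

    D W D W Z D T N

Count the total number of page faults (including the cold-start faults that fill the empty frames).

D → fault, frames (D)
W → fault, frames (D W)
D → hit
W → hit
Z → fault, frames (D W Z)
D → hit
T → fault, frames (D W Z T)
N → fault, evict T, frames (D W Z N)
Page faults: 5.

5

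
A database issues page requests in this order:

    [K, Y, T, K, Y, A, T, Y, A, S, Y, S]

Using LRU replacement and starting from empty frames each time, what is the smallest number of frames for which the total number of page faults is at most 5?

f=1: 12 faults
f=2: 11 faults
f=3: 6 faults
f=4: 5 faults
f=5: 5 faults
Smallest f with faults ≤ 5 is 4.

4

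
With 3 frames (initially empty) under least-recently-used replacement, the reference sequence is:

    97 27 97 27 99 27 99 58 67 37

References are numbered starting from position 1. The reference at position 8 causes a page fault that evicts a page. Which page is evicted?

97

pos 1: 97 -> fault, frames (97)
pos 2: 27 -> fault, frames (97 27)
pos 3: 97 -> hit
pos 4: 27 -> hit
pos 5: 99 -> fault, frames (97 27 99)
pos 6: 27 -> hit
pos 7: 99 -> hit
pos 8: 58 -> fault, evict 97, frames (27 99 58)
At position 8, page 97 is evicted.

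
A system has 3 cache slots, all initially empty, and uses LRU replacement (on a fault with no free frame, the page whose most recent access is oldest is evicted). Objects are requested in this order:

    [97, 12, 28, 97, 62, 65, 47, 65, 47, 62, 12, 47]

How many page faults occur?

7

97: miss, frames (97)
12: miss, frames (97 12)
28: miss, frames (97 12 28)
97: hit
62: miss, evict 12, frames (28 97 62)
65: miss, evict 28, frames (97 62 65)
47: miss, evict 97, frames (62 65 47)
65: hit
47: hit
62: hit
12: miss, evict 65, frames (47 62 12)
47: hit
Page faults: 7.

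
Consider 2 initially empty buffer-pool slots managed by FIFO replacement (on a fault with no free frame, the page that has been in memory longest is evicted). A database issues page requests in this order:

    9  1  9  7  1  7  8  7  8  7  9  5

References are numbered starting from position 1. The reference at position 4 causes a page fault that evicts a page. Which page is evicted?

pos 1: 9 → fault, frames (9)
pos 2: 1 → fault, frames (9 1)
pos 3: 9 → hit
pos 4: 7 → fault, evict 9, frames (1 7)
At position 4, page 9 is evicted.

9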